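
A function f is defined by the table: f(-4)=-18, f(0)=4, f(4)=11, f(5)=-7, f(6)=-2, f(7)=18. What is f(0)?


4


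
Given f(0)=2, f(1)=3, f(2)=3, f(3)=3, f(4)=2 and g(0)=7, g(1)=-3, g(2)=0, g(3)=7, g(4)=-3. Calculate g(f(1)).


f(1) = 3
g(3) = 7

7


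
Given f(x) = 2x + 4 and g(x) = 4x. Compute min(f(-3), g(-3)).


f(-3) = -2
g(-3) = -12
min = -12

-12


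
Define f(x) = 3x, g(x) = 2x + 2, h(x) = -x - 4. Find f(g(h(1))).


-24


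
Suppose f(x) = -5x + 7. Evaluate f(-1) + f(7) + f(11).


f(-1) = 12
f(7) = -28
f(11) = -48
Sum = -64

-64


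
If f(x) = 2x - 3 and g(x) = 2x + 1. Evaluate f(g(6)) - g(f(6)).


4


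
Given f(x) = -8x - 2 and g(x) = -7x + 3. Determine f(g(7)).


g(7) = -46
f(-46) = 366

366


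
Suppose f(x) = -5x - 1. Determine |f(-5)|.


f(-5) = 24
|24| = 24

24


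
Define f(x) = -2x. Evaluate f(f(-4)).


-16


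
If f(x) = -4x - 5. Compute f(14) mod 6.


f(14) = -61
-61 mod 6 = 5

5


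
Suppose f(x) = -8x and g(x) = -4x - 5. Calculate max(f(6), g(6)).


f(6) = -48
g(6) = -29
max = -29

-29


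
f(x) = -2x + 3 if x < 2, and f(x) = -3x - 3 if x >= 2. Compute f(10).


10 satisfies x >= 2
f(10) = -33

-33


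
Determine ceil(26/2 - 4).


26/2 = 13
13 - 4 = 9
ceil(9) = 9

9


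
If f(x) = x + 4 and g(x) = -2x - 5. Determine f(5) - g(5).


f(5) = 9
g(5) = -15
Difference = 24

24


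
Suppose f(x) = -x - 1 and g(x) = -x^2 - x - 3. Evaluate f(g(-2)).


g(-2) = -5
f(-5) = 4

4


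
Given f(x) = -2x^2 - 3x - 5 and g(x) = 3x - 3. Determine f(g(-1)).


g(-1) = -6
f(-6) = (-2)*(-6)^2 - 3*(-6) - 5 = -59

-59


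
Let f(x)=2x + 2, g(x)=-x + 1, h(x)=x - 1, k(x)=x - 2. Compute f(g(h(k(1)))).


k(1) = -1
h(-1) = -2
g(-2) = 3
f(3) = 8

8


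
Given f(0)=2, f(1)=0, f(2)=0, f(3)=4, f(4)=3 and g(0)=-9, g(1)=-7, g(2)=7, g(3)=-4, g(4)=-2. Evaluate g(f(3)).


-2


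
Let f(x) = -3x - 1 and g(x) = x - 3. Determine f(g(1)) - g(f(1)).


f(g(1)) = 5
g(f(1)) = -7
Difference = 12

12


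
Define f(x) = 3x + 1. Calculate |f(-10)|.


f(-10) = -29
|-29| = 29

29


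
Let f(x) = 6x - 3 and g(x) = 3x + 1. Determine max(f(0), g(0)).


f(0) = -3
g(0) = 1
max = 1

1


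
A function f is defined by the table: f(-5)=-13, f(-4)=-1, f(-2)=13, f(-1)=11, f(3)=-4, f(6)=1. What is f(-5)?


Reading from the table at x = -5

-13


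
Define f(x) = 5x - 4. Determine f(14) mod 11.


f(14) = 66
66 mod 11 = 0

0


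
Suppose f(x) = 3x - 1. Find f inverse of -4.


Solve 3x - 1 = -4
x = (-4 + 1) / 3 = -1

-1


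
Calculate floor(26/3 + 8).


16


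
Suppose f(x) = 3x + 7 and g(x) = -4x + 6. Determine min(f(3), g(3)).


f(3) = 16
g(3) = -6
min = -6

-6


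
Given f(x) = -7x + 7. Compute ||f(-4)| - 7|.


f(-4) = 35
|35| = 35
|35 - 7| = 28

28


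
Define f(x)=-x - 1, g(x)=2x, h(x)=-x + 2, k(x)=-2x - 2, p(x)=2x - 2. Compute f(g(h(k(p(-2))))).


p(-2) = -6
k(-6) = 10
h(10) = -8
g(-8) = -16
f(-16) = 15

15


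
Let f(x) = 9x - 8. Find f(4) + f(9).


f(4) = 28
f(9) = 73
Sum = 101

101


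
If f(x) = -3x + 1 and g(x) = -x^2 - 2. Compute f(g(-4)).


55


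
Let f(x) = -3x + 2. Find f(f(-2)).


f(-2) = 8
f(8) = -22

-22


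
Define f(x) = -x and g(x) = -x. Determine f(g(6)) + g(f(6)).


f(g(6)) = 6
g(f(6)) = 6
Sum = 12

12


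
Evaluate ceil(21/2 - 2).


21/2 = 10.5
10.5 - 2 = 8.5
ceil(8.5) = 9

9


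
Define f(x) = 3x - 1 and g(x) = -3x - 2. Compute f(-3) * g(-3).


-70


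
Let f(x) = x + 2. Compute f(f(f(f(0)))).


f(0) = 2
f(2) = 4
f(4) = 6
f(6) = 8

8


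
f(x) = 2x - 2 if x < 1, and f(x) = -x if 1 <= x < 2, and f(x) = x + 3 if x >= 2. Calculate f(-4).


-4 satisfies x < 1
f(-4) = -10

-10


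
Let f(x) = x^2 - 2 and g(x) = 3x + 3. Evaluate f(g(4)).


g(4) = 15
f(15) = 1*(15)^2 - 2 = 223

223


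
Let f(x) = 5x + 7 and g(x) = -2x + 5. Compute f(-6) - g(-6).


f(-6) = -23
g(-6) = 17
Difference = -40

-40


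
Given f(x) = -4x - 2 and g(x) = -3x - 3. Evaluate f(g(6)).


g(6) = -21
f(-21) = 82

82


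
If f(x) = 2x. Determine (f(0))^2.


f(0) = 0
(0)^2 = 0

0


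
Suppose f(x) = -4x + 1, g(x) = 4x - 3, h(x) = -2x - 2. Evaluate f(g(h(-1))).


h(-1) = 0
g(0) = -3
f(-3) = 13

13


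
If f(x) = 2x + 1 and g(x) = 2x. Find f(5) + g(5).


21


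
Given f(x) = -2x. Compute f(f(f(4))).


-32


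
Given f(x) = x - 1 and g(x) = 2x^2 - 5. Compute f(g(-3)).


g(-3) = 13
f(13) = 12

12


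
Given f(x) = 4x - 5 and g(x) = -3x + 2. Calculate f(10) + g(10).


7


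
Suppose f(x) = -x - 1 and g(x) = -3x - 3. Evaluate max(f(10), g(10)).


-11


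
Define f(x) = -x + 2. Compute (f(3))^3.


f(3) = -1
(-1)^3 = -1

-1


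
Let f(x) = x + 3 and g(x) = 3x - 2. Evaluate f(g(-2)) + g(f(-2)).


f(g(-2)) = -5
g(f(-2)) = 1
Sum = -4

-4


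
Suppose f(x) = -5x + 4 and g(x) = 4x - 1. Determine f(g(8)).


g(8) = 31
f(31) = -151

-151


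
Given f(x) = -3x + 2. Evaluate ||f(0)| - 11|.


f(0) = 2
|2| = 2
|2 - 11| = 9

9


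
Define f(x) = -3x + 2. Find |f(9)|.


25


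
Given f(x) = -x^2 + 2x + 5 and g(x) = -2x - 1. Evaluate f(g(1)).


g(1) = -3
f(-3) = (-1)*(-3)^2 + 2*(-3) + 5 = -10

-10


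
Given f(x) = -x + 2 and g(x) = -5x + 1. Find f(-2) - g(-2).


f(-2) = 4
g(-2) = 11
Difference = -7

-7


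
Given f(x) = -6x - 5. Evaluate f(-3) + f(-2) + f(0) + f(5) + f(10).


-85


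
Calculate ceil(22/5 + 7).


22/5 = 4.4
4.4 + 7 = 11.4
ceil(11.4) = 12

12


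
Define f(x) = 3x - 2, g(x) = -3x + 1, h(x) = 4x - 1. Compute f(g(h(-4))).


h(-4) = -17
g(-17) = 52
f(52) = 154

154


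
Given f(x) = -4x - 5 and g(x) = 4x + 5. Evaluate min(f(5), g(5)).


f(5) = -25
g(5) = 25
min = -25

-25


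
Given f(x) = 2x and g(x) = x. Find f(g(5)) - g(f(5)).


0


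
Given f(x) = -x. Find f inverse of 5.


Solve -x = 5
x = (5) / (-1) = -5

-5


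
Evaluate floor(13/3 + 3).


13/3 = 4.3333
4.3333 + 3 = 7.3333
floor(7.3333) = 7

7


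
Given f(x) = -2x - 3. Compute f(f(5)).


f(5) = -13
f(-13) = 23

23


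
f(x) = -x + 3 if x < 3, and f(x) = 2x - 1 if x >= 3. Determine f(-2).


-2 satisfies x < 3
f(-2) = 5

5


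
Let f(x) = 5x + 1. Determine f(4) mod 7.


f(4) = 21
21 mod 7 = 0

0


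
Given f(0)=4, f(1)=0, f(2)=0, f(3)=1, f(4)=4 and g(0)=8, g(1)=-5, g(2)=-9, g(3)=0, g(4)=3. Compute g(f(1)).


f(1) = 0
g(0) = 8

8


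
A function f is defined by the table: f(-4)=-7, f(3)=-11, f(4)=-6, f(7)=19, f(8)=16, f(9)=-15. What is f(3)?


Reading from the table at x = 3

-11


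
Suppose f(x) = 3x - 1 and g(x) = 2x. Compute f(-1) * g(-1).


f(-1) = -4
g(-1) = -2
Product = 8

8


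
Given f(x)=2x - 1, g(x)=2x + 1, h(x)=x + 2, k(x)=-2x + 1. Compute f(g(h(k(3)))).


k(3) = -5
h(-5) = -3
g(-3) = -5
f(-5) = -11

-11


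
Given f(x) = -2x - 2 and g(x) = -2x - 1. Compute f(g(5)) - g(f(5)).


-3


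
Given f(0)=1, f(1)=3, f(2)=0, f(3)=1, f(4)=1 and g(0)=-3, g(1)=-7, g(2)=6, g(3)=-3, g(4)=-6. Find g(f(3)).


f(3) = 1
g(1) = -7

-7


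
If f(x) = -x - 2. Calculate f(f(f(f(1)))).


1


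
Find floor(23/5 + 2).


23/5 = 4.6
4.6 + 2 = 6.6
floor(6.6) = 6

6


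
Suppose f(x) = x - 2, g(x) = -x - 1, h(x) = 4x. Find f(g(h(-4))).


h(-4) = -16
g(-16) = 15
f(15) = 13

13


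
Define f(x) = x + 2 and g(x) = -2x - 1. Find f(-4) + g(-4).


f(-4) = -2
g(-4) = 7
Sum = 5

5


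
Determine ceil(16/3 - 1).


16/3 = 5.3333
5.3333 - 1 = 4.3333
ceil(4.3333) = 5

5


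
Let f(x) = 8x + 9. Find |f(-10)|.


71


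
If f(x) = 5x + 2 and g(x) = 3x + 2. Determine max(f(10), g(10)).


f(10) = 52
g(10) = 32
max = 52

52


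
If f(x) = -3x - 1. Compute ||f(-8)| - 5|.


f(-8) = 23
|23| = 23
|23 - 5| = 18

18


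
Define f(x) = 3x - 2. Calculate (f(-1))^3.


f(-1) = -5
(-5)^3 = -125

-125


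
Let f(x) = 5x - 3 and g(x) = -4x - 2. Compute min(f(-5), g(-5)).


f(-5) = -28
g(-5) = 18
min = -28

-28


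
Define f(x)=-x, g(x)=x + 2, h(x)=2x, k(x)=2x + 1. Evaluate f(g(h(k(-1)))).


k(-1) = -1
h(-1) = -2
g(-2) = 0
f(0) = 0

0


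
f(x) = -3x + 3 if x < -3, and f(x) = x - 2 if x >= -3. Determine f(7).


7 satisfies x >= -3
f(7) = 5

5


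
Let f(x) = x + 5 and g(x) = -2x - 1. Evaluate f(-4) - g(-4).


f(-4) = 1
g(-4) = 7
Difference = -6

-6


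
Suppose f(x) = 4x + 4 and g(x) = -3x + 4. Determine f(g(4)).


g(4) = -8
f(-8) = -28

-28


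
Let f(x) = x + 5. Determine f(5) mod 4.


f(5) = 10
10 mod 4 = 2

2


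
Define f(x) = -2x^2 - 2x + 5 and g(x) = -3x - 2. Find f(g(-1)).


g(-1) = 1
f(1) = (-2)*(1)^2 - 2*(1) + 5 = 1

1


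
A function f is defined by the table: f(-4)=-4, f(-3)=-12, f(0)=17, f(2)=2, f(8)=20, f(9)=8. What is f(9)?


Reading from the table at x = 9

8


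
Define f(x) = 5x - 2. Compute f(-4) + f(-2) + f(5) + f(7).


22


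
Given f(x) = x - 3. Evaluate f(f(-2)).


f(-2) = -5
f(-5) = -8

-8


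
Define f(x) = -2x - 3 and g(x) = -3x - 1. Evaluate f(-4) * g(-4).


f(-4) = 5
g(-4) = 11
Product = 55

55


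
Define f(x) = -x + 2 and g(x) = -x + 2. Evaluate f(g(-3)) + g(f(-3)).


f(g(-3)) = -3
g(f(-3)) = -3
Sum = -6

-6


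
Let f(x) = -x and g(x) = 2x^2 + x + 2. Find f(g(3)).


g(3) = 23
f(23) = -23

-23


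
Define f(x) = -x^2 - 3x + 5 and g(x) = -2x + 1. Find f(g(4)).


g(4) = -7
f(-7) = (-1)*(-7)^2 - 3*(-7) + 5 = -23

-23


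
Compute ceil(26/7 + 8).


12


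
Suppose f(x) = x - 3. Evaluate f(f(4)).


f(4) = 1
f(1) = -2

-2


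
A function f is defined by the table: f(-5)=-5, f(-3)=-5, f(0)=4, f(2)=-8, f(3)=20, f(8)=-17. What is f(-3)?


Reading from the table at x = -3

-5


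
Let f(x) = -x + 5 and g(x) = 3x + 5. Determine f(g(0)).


0


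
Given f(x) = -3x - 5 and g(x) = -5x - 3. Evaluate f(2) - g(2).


2


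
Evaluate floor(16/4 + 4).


8


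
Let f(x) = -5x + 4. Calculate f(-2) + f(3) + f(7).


-28


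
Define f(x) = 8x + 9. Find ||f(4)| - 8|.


f(4) = 41
|41| = 41
|41 - 8| = 33

33


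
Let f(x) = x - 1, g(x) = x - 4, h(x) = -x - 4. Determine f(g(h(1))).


-10


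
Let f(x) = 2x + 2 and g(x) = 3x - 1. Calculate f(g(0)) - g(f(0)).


f(g(0)) = 0
g(f(0)) = 5
Difference = -5

-5


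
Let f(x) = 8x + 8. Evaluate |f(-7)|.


48


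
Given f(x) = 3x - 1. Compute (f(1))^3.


f(1) = 2
(2)^3 = 8

8


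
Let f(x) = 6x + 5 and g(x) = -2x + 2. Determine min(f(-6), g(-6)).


-31


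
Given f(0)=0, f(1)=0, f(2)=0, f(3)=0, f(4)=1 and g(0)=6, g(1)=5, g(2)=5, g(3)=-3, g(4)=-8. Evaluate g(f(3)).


f(3) = 0
g(0) = 6

6


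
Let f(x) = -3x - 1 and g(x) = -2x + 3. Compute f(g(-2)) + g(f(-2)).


f(g(-2)) = -22
g(f(-2)) = -7
Sum = -29

-29


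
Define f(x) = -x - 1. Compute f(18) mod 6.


f(18) = -19
-19 mod 6 = 5

5


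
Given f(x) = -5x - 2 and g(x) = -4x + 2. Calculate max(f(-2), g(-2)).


f(-2) = 8
g(-2) = 10
max = 10

10


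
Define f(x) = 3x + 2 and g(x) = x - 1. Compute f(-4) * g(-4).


f(-4) = -10
g(-4) = -5
Product = 50

50


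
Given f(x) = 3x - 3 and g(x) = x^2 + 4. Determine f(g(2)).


21


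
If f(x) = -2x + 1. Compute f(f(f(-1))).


f(-1) = 3
f(3) = -5
f(-5) = 11

11


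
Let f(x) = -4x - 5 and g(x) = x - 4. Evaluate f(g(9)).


-25


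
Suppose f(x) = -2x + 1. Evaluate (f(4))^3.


-343


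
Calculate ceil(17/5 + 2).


17/5 = 3.4
3.4 + 2 = 5.4
ceil(5.4) = 6

6


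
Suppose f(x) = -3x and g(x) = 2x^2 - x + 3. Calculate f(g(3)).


g(3) = 18
f(18) = -54

-54


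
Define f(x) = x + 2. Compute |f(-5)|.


f(-5) = -3
|-3| = 3

3


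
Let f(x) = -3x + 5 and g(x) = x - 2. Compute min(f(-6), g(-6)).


f(-6) = 23
g(-6) = -8
min = -8

-8


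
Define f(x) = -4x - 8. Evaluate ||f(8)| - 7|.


f(8) = -40
|-40| = 40
|40 - 7| = 33

33


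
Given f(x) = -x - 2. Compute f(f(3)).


f(3) = -5
f(-5) = 3

3


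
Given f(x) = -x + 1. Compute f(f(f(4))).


f(4) = -3
f(-3) = 4
f(4) = -3

-3


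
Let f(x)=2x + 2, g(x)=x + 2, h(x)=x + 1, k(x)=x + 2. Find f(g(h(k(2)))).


k(2) = 4
h(4) = 5
g(5) = 7
f(7) = 16

16


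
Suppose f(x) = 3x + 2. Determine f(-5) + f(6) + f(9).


f(-5) = -13
f(6) = 20
f(9) = 29
Sum = 36

36


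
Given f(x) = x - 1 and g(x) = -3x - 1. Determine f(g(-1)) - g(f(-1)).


-4


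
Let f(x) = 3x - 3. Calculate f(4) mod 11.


f(4) = 9
9 mod 11 = 9

9


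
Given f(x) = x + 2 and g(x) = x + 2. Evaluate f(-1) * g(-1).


f(-1) = 1
g(-1) = 1
Product = 1

1


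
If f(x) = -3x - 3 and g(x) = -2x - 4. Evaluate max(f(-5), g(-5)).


f(-5) = 12
g(-5) = 6
max = 12

12


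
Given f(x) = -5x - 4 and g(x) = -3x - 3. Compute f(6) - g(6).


f(6) = -34
g(6) = -21
Difference = -13

-13


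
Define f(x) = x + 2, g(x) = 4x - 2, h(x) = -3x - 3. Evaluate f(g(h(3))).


-48


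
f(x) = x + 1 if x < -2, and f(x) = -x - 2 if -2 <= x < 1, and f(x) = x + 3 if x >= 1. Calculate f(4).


4 satisfies x >= 1
f(4) = 7

7


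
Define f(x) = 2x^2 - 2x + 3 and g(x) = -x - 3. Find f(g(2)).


g(2) = -5
f(-5) = 2*(-5)^2 - 2*(-5) + 3 = 63

63


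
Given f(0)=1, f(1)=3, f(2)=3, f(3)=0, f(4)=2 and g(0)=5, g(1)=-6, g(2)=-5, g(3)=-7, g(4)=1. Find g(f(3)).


f(3) = 0
g(0) = 5

5


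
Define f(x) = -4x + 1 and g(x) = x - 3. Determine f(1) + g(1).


f(1) = -3
g(1) = -2
Sum = -5

-5


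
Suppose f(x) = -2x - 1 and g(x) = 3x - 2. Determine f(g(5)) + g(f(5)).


f(g(5)) = -27
g(f(5)) = -35
Sum = -62

-62


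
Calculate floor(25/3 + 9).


25/3 = 8.3333
8.3333 + 9 = 17.3333
floor(17.3333) = 17

17


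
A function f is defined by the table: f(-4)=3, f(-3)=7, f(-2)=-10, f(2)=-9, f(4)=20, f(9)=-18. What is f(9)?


Reading from the table at x = 9

-18


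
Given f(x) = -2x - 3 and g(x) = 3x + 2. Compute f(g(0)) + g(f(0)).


-14


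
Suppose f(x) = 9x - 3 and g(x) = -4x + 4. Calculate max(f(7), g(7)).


f(7) = 60
g(7) = -24
max = 60

60


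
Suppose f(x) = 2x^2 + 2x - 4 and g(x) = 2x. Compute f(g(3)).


g(3) = 6
f(6) = 2*(6)^2 + 2*(6) - 4 = 80

80


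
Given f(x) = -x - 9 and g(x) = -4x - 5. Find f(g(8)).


g(8) = -37
f(-37) = 28

28


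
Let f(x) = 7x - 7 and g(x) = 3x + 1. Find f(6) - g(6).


f(6) = 35
g(6) = 19
Difference = 16

16


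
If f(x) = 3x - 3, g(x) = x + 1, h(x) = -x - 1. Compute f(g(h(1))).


h(1) = -2
g(-2) = -1
f(-1) = -6

-6


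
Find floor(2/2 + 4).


2/2 = 1
1 + 4 = 5
floor(5) = 5

5


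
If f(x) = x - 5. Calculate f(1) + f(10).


f(1) = -4
f(10) = 5
Sum = 1

1


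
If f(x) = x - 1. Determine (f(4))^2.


9


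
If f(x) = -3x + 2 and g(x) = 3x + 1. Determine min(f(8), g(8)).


f(8) = -22
g(8) = 25
min = -22

-22


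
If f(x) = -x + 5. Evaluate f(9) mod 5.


1


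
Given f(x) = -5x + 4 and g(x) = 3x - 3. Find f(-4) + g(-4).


9


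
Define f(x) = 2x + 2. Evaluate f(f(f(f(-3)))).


f(-3) = -4
f(-4) = -6
f(-6) = -10
f(-10) = -18

-18


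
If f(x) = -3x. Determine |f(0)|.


f(0) = 0
|0| = 0

0


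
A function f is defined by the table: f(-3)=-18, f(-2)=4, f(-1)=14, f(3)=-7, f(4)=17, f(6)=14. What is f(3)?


Reading from the table at x = 3

-7


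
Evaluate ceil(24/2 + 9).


24/2 = 12
12 + 9 = 21
ceil(21) = 21

21


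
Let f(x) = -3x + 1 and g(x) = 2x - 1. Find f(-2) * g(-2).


f(-2) = 7
g(-2) = -5
Product = -35

-35


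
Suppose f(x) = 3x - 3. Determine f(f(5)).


f(5) = 12
f(12) = 33

33


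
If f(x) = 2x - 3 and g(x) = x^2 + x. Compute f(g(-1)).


g(-1) = 0
f(0) = -3

-3


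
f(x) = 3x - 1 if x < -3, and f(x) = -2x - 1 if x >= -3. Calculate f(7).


7 satisfies x >= -3
f(7) = -15

-15


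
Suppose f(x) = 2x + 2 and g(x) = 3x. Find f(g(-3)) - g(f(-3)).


f(g(-3)) = -16
g(f(-3)) = -12
Difference = -4

-4


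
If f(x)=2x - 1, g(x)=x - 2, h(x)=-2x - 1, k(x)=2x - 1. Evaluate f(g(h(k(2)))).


k(2) = 3
h(3) = -7
g(-7) = -9
f(-9) = -19

-19


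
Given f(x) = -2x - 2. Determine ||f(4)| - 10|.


f(4) = -10
|-10| = 10
|10 - 10| = 0

0


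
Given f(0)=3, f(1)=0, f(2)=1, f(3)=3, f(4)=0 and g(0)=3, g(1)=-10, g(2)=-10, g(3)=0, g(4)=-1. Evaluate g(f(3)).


f(3) = 3
g(3) = 0

0


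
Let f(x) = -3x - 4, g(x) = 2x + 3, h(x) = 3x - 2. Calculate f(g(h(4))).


h(4) = 10
g(10) = 23
f(23) = -73

-73


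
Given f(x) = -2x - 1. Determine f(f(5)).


f(5) = -11
f(-11) = 21

21


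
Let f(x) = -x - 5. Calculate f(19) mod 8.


f(19) = -24
-24 mod 8 = 0

0


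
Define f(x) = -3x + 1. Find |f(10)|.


f(10) = -29
|-29| = 29

29


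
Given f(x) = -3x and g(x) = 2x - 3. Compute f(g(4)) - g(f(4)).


f(g(4)) = -15
g(f(4)) = -27
Difference = 12

12


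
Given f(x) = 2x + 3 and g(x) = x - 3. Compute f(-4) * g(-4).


f(-4) = -5
g(-4) = -7
Product = 35

35


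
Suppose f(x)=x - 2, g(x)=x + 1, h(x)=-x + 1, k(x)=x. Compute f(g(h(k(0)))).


0


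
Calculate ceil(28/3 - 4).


6


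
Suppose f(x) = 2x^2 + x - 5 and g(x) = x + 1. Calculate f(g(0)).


g(0) = 1
f(1) = 2*(1)^2 + 1*(1) - 5 = -2

-2


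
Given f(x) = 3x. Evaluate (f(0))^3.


f(0) = 0
(0)^3 = 0

0


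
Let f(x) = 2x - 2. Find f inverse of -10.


Solve 2x - 2 = -10
x = (-10 + 2) / 2 = -4

-4


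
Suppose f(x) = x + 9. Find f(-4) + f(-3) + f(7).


f(-4) = 5
f(-3) = 6
f(7) = 16
Sum = 27

27


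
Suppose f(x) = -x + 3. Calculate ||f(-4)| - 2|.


f(-4) = 7
|7| = 7
|7 - 2| = 5

5


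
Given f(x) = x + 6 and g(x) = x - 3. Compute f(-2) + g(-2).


f(-2) = 4
g(-2) = -5
Sum = -1

-1


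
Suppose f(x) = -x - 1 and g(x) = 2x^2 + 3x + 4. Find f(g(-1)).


g(-1) = 3
f(3) = -4

-4


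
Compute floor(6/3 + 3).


5


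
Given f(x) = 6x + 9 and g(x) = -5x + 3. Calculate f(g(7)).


g(7) = -32
f(-32) = -183

-183


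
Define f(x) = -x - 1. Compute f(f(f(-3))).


f(-3) = 2
f(2) = -3
f(-3) = 2

2


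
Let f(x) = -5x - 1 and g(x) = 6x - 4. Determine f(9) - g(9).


f(9) = -46
g(9) = 50
Difference = -96

-96


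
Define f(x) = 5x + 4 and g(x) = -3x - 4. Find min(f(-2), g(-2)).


f(-2) = -6
g(-2) = 2
min = -6

-6


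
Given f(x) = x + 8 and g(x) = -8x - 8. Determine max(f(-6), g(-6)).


f(-6) = 2
g(-6) = 40
max = 40

40


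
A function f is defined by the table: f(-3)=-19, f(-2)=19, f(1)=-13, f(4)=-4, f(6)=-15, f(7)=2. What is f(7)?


Reading from the table at x = 7

2


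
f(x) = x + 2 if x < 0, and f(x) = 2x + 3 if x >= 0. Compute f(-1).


-1 satisfies x < 0
f(-1) = 1

1


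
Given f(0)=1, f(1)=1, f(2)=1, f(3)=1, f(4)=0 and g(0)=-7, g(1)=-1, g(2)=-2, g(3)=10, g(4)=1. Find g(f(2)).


f(2) = 1
g(1) = -1

-1


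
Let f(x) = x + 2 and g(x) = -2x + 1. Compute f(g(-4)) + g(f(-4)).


f(g(-4)) = 11
g(f(-4)) = 5
Sum = 16

16


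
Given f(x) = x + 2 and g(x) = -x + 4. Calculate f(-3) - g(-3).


f(-3) = -1
g(-3) = 7
Difference = -8

-8


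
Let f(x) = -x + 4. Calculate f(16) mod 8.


f(16) = -12
-12 mod 8 = 4

4


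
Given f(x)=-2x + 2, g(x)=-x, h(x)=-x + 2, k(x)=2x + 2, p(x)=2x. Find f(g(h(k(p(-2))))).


p(-2) = -4
k(-4) = -6
h(-6) = 8
g(8) = -8
f(-8) = 18

18


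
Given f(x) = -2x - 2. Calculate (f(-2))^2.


4


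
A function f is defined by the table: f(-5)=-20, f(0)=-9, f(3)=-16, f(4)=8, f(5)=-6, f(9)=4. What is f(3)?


Reading from the table at x = 3

-16


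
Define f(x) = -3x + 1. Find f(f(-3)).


f(-3) = 10
f(10) = -29

-29


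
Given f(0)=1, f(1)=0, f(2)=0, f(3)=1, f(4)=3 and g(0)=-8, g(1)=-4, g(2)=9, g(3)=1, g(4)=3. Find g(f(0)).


f(0) = 1
g(1) = -4

-4


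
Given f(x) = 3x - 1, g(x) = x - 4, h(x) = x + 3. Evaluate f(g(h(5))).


h(5) = 8
g(8) = 4
f(4) = 11

11


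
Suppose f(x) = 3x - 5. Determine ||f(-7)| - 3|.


f(-7) = -26
|-26| = 26
|26 - 3| = 23

23


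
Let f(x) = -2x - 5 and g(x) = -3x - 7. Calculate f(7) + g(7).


f(7) = -19
g(7) = -28
Sum = -47

-47


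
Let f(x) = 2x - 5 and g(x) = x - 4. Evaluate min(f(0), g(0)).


f(0) = -5
g(0) = -4
min = -5

-5


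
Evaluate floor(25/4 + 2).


25/4 = 6.25
6.25 + 2 = 8.25
floor(8.25) = 8

8


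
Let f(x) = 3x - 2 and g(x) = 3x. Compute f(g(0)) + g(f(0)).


f(g(0)) = -2
g(f(0)) = -6
Sum = -8

-8


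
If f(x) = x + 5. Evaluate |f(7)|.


f(7) = 12
|12| = 12

12


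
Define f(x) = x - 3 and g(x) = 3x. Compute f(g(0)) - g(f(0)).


f(g(0)) = -3
g(f(0)) = -9
Difference = 6

6


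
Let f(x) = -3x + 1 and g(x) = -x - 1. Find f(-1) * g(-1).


0


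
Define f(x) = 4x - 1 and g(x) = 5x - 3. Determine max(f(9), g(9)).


f(9) = 35
g(9) = 42
max = 42

42


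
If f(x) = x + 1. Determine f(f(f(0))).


f(0) = 1
f(1) = 2
f(2) = 3

3


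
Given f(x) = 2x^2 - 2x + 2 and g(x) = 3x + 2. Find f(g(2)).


114


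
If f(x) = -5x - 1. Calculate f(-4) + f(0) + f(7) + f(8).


-59


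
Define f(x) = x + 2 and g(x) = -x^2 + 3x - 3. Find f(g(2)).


1


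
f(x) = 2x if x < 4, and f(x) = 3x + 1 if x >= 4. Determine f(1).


1 satisfies x < 4
f(1) = 2

2


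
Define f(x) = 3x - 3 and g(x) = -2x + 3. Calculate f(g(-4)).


g(-4) = 11
f(11) = 30

30


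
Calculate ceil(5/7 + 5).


6


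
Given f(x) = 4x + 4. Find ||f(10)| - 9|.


f(10) = 44
|44| = 44
|44 - 9| = 35

35


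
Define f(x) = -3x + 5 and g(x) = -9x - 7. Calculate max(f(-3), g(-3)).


f(-3) = 14
g(-3) = 20
max = 20

20


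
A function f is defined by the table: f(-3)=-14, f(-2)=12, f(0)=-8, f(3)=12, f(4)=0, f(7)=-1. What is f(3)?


12


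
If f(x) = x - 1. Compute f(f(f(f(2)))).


f(2) = 1
f(1) = 0
f(0) = -1
f(-1) = -2

-2


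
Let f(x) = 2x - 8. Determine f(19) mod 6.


0


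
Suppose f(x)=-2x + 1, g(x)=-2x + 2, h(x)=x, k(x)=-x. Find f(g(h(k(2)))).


-11


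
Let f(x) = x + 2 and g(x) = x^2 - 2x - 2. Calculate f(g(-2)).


g(-2) = 6
f(6) = 8

8


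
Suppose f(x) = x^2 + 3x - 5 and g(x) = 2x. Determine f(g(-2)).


g(-2) = -4
f(-4) = 1*(-4)^2 + 3*(-4) - 5 = -1

-1


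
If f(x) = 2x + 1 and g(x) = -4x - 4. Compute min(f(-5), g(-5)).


f(-5) = -9
g(-5) = 16
min = -9

-9


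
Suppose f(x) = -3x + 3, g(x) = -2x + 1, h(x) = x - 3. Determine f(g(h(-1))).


h(-1) = -4
g(-4) = 9
f(9) = -24

-24


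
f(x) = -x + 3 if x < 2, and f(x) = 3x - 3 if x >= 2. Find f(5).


5 satisfies x >= 2
f(5) = 12

12


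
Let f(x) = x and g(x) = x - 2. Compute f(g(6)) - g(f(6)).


f(g(6)) = 4
g(f(6)) = 4
Difference = 0

0


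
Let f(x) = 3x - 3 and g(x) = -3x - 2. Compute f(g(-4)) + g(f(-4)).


70


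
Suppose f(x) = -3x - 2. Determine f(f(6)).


f(6) = -20
f(-20) = 58

58


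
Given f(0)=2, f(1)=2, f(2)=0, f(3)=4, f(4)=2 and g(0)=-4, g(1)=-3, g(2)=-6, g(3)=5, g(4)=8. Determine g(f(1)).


f(1) = 2
g(2) = -6

-6


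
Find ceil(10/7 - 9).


10/7 = 1.4286
1.4286 - 9 = -7.5714
ceil(-7.5714) = -7

-7


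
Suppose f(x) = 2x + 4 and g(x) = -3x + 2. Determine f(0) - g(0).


f(0) = 4
g(0) = 2
Difference = 2

2


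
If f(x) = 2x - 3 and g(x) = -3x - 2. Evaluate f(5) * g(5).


-119


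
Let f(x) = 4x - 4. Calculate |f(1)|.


f(1) = 0
|0| = 0

0


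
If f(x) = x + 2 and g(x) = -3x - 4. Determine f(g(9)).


g(9) = -31
f(-31) = -29

-29


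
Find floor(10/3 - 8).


-5


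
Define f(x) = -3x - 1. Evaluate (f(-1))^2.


f(-1) = 2
(2)^2 = 4

4


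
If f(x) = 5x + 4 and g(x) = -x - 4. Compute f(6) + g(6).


f(6) = 34
g(6) = -10
Sum = 24

24


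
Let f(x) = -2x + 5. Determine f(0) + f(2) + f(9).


f(0) = 5
f(2) = 1
f(9) = -13
Sum = -7

-7


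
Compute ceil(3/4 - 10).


3/4 = 0.75
0.75 - 10 = -9.25
ceil(-9.25) = -9

-9


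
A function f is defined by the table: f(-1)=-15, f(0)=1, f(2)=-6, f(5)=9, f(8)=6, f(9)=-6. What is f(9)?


Reading from the table at x = 9

-6


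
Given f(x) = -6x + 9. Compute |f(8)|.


f(8) = -39
|-39| = 39

39


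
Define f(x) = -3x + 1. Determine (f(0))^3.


f(0) = 1
(1)^3 = 1

1


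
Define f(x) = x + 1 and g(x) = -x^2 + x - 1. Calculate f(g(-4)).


g(-4) = -21
f(-21) = -20

-20


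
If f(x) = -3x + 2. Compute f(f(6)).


50


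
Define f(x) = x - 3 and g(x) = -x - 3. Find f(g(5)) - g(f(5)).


f(g(5)) = -11
g(f(5)) = -5
Difference = -6

-6


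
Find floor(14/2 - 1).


6


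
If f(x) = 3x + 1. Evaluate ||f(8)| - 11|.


14


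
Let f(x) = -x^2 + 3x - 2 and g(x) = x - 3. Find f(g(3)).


g(3) = 0
f(0) = (-1)*(0)^2 + 3*(0) - 2 = -2

-2


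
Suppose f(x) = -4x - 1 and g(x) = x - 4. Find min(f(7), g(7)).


f(7) = -29
g(7) = 3
min = -29

-29


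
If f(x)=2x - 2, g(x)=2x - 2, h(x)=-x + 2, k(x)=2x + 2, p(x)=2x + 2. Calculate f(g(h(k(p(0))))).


p(0) = 2
k(2) = 6
h(6) = -4
g(-4) = -10
f(-10) = -22

-22


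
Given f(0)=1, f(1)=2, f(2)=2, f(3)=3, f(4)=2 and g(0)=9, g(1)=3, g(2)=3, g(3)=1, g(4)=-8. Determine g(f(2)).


f(2) = 2
g(2) = 3

3


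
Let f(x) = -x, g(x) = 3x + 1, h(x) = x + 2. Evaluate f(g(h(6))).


h(6) = 8
g(8) = 25
f(25) = -25

-25


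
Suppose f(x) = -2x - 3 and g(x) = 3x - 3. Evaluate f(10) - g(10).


-50


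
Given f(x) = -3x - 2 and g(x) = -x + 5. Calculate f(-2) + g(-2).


f(-2) = 4
g(-2) = 7
Sum = 11

11


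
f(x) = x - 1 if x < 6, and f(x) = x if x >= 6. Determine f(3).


2


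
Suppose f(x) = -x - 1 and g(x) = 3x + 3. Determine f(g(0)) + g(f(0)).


f(g(0)) = -4
g(f(0)) = 0
Sum = -4

-4


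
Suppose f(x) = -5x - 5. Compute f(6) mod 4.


1


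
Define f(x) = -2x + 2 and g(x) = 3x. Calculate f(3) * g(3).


f(3) = -4
g(3) = 9
Product = -36

-36


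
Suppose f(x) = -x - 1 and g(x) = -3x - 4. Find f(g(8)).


g(8) = -28
f(-28) = 27

27


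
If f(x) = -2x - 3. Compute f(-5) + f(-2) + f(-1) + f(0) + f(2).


f(-5) = 7
f(-2) = 1
f(-1) = -1
f(0) = -3
f(2) = -7
Sum = -3

-3


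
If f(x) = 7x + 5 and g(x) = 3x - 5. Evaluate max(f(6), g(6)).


f(6) = 47
g(6) = 13
max = 47

47


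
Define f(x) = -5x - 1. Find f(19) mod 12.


f(19) = -96
-96 mod 12 = 0

0


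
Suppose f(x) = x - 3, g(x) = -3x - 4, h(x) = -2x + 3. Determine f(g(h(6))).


h(6) = -9
g(-9) = 23
f(23) = 20

20


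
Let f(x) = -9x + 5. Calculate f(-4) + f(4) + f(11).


f(-4) = 41
f(4) = -31
f(11) = -94
Sum = -84

-84


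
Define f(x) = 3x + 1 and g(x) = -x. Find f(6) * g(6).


-114


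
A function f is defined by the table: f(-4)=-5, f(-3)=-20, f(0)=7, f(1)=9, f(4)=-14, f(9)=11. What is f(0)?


Reading from the table at x = 0

7


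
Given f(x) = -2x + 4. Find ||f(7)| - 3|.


7


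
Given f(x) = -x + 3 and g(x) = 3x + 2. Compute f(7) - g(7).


f(7) = -4
g(7) = 23
Difference = -27

-27


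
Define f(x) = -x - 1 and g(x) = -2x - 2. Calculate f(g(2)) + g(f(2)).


f(g(2)) = 5
g(f(2)) = 4
Sum = 9

9


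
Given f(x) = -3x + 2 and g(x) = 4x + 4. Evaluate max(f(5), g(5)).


f(5) = -13
g(5) = 24
max = 24

24


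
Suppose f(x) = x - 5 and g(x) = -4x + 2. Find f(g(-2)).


g(-2) = 10
f(10) = 5

5


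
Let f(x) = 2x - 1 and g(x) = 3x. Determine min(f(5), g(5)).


f(5) = 9
g(5) = 15
min = 9

9


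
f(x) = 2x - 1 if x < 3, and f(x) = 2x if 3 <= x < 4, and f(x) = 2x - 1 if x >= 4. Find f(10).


10 satisfies x >= 4
f(10) = 19

19


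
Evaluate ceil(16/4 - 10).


16/4 = 4
4 - 10 = -6
ceil(-6) = -6

-6


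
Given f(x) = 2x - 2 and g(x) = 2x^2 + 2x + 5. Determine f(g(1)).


g(1) = 9
f(9) = 16

16


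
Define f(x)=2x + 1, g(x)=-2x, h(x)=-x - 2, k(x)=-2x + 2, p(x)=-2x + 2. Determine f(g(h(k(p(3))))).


49


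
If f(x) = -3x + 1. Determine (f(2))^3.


f(2) = -5
(-5)^3 = -125

-125


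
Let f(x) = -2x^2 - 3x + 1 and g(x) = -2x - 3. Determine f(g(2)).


-76


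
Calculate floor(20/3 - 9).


20/3 = 6.6667
6.6667 - 9 = -2.3333
floor(-2.3333) = -3

-3


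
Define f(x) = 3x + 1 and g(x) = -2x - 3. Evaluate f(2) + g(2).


f(2) = 7
g(2) = -7
Sum = 0

0


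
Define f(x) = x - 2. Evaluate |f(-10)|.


12


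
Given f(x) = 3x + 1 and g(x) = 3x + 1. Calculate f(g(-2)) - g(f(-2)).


f(g(-2)) = -14
g(f(-2)) = -14
Difference = 0

0


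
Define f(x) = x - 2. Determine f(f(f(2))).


f(2) = 0
f(0) = -2
f(-2) = -4

-4


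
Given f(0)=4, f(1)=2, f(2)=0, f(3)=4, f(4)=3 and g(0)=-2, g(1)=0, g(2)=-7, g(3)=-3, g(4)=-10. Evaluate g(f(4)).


f(4) = 3
g(3) = -3

-3


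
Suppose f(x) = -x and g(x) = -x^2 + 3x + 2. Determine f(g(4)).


2


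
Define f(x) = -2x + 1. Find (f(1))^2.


f(1) = -1
(-1)^2 = 1

1


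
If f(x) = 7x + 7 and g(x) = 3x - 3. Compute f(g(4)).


g(4) = 9
f(9) = 70

70


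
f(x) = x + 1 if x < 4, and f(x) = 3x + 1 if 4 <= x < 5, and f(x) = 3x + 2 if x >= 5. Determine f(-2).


-2 satisfies x < 4
f(-2) = -1

-1


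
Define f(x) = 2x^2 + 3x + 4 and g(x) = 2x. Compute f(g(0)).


4


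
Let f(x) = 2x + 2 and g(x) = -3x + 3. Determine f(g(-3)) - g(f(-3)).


f(g(-3)) = 26
g(f(-3)) = 15
Difference = 11

11


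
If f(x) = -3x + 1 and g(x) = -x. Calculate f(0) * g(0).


f(0) = 1
g(0) = 0
Product = 0

0


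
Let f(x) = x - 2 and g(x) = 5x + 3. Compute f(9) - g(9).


f(9) = 7
g(9) = 48
Difference = -41

-41


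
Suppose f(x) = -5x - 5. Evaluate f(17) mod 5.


f(17) = -90
-90 mod 5 = 0

0


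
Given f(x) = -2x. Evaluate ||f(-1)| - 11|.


f(-1) = 2
|2| = 2
|2 - 11| = 9

9


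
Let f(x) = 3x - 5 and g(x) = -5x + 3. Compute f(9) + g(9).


f(9) = 22
g(9) = -42
Sum = -20

-20


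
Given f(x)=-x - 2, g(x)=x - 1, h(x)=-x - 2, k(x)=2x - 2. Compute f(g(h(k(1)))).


k(1) = 0
h(0) = -2
g(-2) = -3
f(-3) = 1

1


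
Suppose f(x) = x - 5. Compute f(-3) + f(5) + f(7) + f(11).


f(-3) = -8
f(5) = 0
f(7) = 2
f(11) = 6
Sum = 0

0


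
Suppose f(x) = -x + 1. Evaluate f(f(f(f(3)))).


3


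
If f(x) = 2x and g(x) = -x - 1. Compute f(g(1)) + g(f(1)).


f(g(1)) = -4
g(f(1)) = -3
Sum = -7

-7


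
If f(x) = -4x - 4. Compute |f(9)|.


f(9) = -40
|-40| = 40

40


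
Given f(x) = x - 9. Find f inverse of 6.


Solve x - 9 = 6
x = (6 + 9) / 1 = 15

15


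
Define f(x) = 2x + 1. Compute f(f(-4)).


f(-4) = -7
f(-7) = -13

-13


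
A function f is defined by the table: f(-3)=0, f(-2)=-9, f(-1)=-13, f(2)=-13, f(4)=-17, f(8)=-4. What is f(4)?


Reading from the table at x = 4

-17


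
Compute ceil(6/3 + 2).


6/3 = 2
2 + 2 = 4
ceil(4) = 4

4


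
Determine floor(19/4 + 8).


19/4 = 4.75
4.75 + 8 = 12.75
floor(12.75) = 12

12


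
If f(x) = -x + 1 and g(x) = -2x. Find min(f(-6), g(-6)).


f(-6) = 7
g(-6) = 12
min = 7

7


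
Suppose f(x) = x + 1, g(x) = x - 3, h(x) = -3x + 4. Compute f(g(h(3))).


-7


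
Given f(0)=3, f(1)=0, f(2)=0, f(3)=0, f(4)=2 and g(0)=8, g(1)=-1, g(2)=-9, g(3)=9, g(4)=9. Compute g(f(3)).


f(3) = 0
g(0) = 8

8


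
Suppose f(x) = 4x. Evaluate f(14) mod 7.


0


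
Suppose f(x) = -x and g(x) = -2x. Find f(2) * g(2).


f(2) = -2
g(2) = -4
Product = 8

8


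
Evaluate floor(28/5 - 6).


28/5 = 5.6
5.6 - 6 = -0.4
floor(-0.4) = -1

-1


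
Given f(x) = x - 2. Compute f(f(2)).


f(2) = 0
f(0) = -2

-2


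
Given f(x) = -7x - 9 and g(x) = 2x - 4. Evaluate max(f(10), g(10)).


16


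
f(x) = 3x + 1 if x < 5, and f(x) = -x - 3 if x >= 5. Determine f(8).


8 satisfies x >= 5
f(8) = -11

-11


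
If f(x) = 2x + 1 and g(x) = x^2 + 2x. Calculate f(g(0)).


1


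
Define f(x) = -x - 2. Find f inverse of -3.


Solve -x - 2 = -3
x = (-3 + 2) / (-1) = 1

1


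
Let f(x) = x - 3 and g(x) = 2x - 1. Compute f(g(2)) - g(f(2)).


f(g(2)) = 0
g(f(2)) = -3
Difference = 3

3


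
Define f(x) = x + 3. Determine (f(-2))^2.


f(-2) = 1
(1)^2 = 1

1


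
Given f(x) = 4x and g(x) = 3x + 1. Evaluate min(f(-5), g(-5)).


f(-5) = -20
g(-5) = -14
min = -20

-20


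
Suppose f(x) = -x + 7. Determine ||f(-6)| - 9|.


f(-6) = 13
|13| = 13
|13 - 9| = 4

4


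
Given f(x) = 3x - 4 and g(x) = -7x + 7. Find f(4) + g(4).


-13


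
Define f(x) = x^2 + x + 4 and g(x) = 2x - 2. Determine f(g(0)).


6


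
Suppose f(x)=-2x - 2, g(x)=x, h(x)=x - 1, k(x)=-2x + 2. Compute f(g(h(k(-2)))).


k(-2) = 6
h(6) = 5
g(5) = 5
f(5) = -12

-12


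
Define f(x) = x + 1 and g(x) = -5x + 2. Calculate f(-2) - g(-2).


f(-2) = -1
g(-2) = 12
Difference = -13

-13


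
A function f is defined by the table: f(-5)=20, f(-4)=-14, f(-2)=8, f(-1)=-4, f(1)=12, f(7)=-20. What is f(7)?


-20


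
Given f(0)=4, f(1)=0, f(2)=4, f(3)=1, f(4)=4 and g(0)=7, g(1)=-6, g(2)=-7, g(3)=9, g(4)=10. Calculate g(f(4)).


10


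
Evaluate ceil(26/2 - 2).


26/2 = 13
13 - 2 = 11
ceil(11) = 11

11


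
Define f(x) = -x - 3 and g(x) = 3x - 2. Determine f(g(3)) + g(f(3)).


f(g(3)) = -10
g(f(3)) = -20
Sum = -30

-30


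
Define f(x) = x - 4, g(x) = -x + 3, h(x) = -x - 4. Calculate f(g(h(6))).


h(6) = -10
g(-10) = 13
f(13) = 9

9


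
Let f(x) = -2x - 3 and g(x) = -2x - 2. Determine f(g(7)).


g(7) = -16
f(-16) = 29

29


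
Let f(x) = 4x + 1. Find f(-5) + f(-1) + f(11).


f(-5) = -19
f(-1) = -3
f(11) = 45
Sum = 23

23


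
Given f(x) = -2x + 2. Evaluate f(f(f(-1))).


f(-1) = 4
f(4) = -6
f(-6) = 14

14


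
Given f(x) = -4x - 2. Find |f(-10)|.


f(-10) = 38
|38| = 38

38


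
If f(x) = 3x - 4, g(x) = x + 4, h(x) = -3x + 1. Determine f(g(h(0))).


h(0) = 1
g(1) = 5
f(5) = 11

11


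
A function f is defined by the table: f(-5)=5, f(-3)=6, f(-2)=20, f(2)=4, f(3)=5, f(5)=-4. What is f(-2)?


Reading from the table at x = -2

20


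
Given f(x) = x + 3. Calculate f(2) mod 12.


5


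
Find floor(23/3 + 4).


23/3 = 7.6667
7.6667 + 4 = 11.6667
floor(11.6667) = 11

11


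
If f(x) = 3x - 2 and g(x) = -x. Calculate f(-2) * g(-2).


f(-2) = -8
g(-2) = 2
Product = -16

-16


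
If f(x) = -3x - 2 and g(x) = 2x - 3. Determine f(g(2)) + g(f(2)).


-24


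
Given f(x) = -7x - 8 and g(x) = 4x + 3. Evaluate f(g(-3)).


g(-3) = -9
f(-9) = 55

55


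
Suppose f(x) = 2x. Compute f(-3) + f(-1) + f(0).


f(-3) = -6
f(-1) = -2
f(0) = 0
Sum = -8

-8


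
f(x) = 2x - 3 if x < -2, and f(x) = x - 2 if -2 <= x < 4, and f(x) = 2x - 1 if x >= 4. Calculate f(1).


1 satisfies -2 <= x < 4
f(1) = -1

-1


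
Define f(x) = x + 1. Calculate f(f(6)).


f(6) = 7
f(7) = 8

8


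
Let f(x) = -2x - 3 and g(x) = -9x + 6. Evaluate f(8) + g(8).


f(8) = -19
g(8) = -66
Sum = -85

-85


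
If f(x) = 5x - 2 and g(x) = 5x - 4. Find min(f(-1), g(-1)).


f(-1) = -7
g(-1) = -9
min = -9

-9


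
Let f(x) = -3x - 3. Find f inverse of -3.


Solve -3x - 3 = -3
x = (-3 + 3) / (-3) = 0

0


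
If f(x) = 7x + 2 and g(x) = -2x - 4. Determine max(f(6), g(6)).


f(6) = 44
g(6) = -16
max = 44

44


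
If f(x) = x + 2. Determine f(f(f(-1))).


f(-1) = 1
f(1) = 3
f(3) = 5

5


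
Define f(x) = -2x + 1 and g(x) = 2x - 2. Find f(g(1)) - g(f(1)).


5


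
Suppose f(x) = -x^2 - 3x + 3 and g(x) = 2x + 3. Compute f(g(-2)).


g(-2) = -1
f(-1) = (-1)*(-1)^2 - 3*(-1) + 3 = 5

5


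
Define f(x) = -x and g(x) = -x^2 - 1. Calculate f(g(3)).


10


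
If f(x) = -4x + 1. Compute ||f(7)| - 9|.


f(7) = -27
|-27| = 27
|27 - 9| = 18

18


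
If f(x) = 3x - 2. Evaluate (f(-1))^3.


f(-1) = -5
(-5)^3 = -125

-125


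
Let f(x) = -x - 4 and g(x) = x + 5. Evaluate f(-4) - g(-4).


-1


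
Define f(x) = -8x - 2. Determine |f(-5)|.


38


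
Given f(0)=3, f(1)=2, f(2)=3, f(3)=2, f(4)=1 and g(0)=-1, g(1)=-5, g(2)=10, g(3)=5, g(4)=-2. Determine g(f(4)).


-5


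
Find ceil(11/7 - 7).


11/7 = 1.5714
1.5714 - 7 = -5.4286
ceil(-5.4286) = -5

-5


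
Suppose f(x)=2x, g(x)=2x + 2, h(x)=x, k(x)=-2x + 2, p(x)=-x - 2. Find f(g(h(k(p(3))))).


52


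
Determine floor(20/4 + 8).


20/4 = 5
5 + 8 = 13
floor(13) = 13

13


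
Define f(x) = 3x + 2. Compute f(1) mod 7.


f(1) = 5
5 mod 7 = 5

5


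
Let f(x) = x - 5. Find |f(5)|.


f(5) = 0
|0| = 0

0


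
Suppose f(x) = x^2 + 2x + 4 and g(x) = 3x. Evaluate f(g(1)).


g(1) = 3
f(3) = 1*(3)^2 + 2*(3) + 4 = 19

19


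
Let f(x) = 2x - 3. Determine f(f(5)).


f(5) = 7
f(7) = 11

11


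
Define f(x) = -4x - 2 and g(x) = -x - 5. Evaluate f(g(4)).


g(4) = -9
f(-9) = 34

34


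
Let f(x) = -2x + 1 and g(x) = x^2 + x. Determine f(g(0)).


1


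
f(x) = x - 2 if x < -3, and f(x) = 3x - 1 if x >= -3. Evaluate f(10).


29


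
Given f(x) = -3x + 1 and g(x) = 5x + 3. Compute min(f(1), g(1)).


f(1) = -2
g(1) = 8
min = -2

-2


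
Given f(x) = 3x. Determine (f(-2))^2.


f(-2) = -6
(-6)^2 = 36

36


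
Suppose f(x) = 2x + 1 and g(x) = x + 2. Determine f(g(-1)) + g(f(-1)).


f(g(-1)) = 3
g(f(-1)) = 1
Sum = 4

4


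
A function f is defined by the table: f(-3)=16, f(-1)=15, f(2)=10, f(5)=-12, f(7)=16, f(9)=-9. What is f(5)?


-12


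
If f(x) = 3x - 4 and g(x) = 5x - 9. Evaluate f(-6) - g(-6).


17


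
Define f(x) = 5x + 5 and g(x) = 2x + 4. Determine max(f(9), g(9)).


f(9) = 50
g(9) = 22
max = 50

50


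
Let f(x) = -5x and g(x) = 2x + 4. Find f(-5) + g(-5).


f(-5) = 25
g(-5) = -6
Sum = 19

19


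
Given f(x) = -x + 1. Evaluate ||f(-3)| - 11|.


f(-3) = 4
|4| = 4
|4 - 11| = 7

7


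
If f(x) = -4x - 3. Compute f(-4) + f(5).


f(-4) = 13
f(5) = -23
Sum = -10

-10


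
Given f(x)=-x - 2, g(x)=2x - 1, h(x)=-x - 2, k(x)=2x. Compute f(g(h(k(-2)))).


k(-2) = -4
h(-4) = 2
g(2) = 3
f(3) = -5

-5


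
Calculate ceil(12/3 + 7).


12/3 = 4
4 + 7 = 11
ceil(11) = 11

11


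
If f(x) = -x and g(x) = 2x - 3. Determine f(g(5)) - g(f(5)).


6


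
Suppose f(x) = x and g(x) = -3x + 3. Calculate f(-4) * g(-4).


f(-4) = -4
g(-4) = 15
Product = -60

-60


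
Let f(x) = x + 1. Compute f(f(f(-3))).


f(-3) = -2
f(-2) = -1
f(-1) = 0

0


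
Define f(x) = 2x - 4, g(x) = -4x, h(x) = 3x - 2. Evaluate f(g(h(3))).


h(3) = 7
g(7) = -28
f(-28) = -60

-60


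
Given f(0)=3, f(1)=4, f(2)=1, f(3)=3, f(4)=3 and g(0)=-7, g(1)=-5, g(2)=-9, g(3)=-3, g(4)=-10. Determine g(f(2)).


f(2) = 1
g(1) = -5

-5


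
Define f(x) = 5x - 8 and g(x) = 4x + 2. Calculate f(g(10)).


g(10) = 42
f(42) = 202

202


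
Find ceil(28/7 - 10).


28/7 = 4
4 - 10 = -6
ceil(-6) = -6

-6


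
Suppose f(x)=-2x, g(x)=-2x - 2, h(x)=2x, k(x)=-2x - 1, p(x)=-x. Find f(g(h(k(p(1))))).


p(1) = -1
k(-1) = 1
h(1) = 2
g(2) = -6
f(-6) = 12

12


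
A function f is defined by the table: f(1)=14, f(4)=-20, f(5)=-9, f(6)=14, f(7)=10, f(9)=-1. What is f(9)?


Reading from the table at x = 9

-1


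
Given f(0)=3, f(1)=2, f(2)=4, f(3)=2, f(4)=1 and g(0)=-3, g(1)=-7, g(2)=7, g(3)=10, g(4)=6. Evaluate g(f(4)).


f(4) = 1
g(1) = -7

-7
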